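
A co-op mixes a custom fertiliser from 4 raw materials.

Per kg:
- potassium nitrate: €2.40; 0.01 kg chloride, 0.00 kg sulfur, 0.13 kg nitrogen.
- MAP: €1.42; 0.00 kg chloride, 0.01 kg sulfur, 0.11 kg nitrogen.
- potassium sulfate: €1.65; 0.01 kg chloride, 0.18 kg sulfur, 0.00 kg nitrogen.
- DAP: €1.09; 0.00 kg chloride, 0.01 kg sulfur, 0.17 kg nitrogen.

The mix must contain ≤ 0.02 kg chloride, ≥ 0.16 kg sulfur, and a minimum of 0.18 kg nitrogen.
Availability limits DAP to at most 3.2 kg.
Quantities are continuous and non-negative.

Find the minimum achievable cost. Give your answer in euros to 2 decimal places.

€2.52

Set it up as a linear program. Let x1 = kg of potassium nitrate, x2 = kg of MAP, x3 = kg of potassium sulfate, x4 = kg of DAP.
min 2.4x1 + 1.42x2 + 1.65x3 + 1.09x4 with:
  0.01x1 + 0.01x3 ≤ 0.02   (chloride)
  0.01x2 + 0.18x3 + 0.01x4 ≥ 0.16   (sulfur)
  0.13x1 + 0.11x2 + 0.17x4 ≥ 0.18   (nitrogen)
  x4 ≤ 3.2
  x1, x2, x3, x4 ≥ 0.
The minimum-cost mix takes nothing from potassium nitrate, MAP — only potassium sulfate, DAP. The sulfur and nitrogen requirements are met with equality.
Solving gives x3 = 0.8301, x4 = 1.059.
Objective = 1.65·0.8301 + 1.09·1.059 = 2.5240.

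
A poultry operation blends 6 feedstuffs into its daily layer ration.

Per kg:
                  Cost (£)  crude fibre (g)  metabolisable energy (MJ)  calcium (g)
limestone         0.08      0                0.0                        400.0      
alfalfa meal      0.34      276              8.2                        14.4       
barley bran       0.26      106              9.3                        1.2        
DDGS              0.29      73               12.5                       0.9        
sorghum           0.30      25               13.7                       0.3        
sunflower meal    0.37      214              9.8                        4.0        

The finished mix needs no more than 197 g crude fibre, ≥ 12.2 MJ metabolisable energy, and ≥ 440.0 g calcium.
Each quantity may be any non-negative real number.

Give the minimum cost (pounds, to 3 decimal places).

£0.355

Let x1 = kg of limestone, x2 = kg of alfalfa meal, x3 = kg of barley bran, x4 = kg of DDGS, x5 = kg of sorghum, x6 = kg of sunflower meal.
Minimize 0.08x1 + 0.34x2 + 0.26x3 + 0.29x4 + 0.3x5 + 0.37x6 s.t.:
  276x2 + 106x3 + 73x4 + 25x5 + 214x6 ≤ 197   (crude fibre)
  8.2x2 + 9.3x3 + 12.5x4 + 13.7x5 + 9.8x6 ≥ 12.2   (metabolisable energy)
  400x1 + 14.4x2 + 1.2x3 + 0.9x4 + 0.3x5 + 4x6 ≥ 440   (calcium)
  x1, x2, x3, x4, x5, x6 ≥ 0.
The optimal basis is {limestone, sorghum}; alfalfa meal, barley bran, DDGS, sunflower meal drop out. There the metabolisable energy and calcium constraints are tight.
That vertex is x1 = 1.099, x5 = 0.8905.
Cost = 0.08·1.099 + 0.3·0.8905 = 0.35507.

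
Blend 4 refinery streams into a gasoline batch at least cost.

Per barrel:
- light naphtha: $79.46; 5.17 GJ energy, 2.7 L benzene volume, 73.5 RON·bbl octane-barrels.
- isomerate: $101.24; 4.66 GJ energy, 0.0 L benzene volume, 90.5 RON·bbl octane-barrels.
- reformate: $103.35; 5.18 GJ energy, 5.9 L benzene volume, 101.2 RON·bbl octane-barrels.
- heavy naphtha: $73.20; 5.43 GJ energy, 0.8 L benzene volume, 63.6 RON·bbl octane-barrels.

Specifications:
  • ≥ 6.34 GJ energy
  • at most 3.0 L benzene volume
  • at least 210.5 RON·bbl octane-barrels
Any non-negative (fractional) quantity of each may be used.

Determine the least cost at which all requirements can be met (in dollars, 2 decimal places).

$230.47

Treat it as an LP. Let x1 = barrels of light naphtha, x2 = barrels of isomerate, x3 = barrels of reformate, x4 = barrels of heavy naphtha.
Minimise 79.46x1 + 101.24x2 + 103.35x3 + 73.2x4 with:
  5.17x1 + 4.66x2 + 5.18x3 + 5.43x4 ≥ 6.34   (energy)
  2.7x1 + 5.9x3 + 0.8x4 ≤ 3   (benzene volume)
  73.5x1 + 90.5x2 + 101.2x3 + 63.6x4 ≥ 210.5   (octane-barrels)
  x1, x2, x3, x4 ≥ 0.
The cheapest feasible vertex uses only isomerate, reformate; light naphtha, heavy naphtha are not used. Binding constraints: benzene volume and octane-barrels.
Optimal quantities: isomerate = 1.7574 barrels, reformate = 0.50847 barrels.
Objective = 101.24·1.7574 + 103.35·0.50847 = 230.4696.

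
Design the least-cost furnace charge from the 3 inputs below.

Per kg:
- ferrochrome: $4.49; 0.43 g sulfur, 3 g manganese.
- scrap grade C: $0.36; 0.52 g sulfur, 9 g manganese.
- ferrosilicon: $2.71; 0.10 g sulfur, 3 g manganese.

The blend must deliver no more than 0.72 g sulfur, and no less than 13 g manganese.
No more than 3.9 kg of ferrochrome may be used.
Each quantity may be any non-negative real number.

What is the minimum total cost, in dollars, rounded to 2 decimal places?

$1.62

This is a linear program. Let x1 = kg of ferrochrome, x2 = kg of scrap grade C, x3 = kg of ferrosilicon.
min 4.49x1 + 0.36x2 + 2.71x3 with:
  0.43x1 + 0.52x2 + 0.1x3 ≤ 0.72   (sulfur)
  3x1 + 9x2 + 3x3 ≥ 13   (manganese)
  x1 ≤ 3.9
  x1, x2, x3 ≥ 0.
The optimal basis is {scrap grade C, ferrosilicon}; ferrochrome drops out. Binding constraints: sulfur and manganese.
So scrap grade C = 1.303 kg, ferrosilicon = 0.4242 kg.
Hence cost = 0.36·1.303 + 2.71·0.4242 = $1.6187.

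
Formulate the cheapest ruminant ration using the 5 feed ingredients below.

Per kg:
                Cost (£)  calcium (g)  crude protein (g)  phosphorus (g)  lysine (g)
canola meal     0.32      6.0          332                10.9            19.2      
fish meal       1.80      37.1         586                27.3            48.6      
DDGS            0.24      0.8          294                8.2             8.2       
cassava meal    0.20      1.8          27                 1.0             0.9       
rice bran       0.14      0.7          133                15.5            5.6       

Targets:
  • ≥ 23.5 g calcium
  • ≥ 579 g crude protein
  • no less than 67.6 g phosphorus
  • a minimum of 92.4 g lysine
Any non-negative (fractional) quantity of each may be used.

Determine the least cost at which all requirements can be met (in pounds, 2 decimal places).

£1.60

Let x1 = kg of canola meal, x2 = kg of fish meal, x3 = kg of DDGS, x4 = kg of cassava meal, x5 = kg of rice bran.
min 0.32x1 + 1.8x2 + 0.24x3 + 0.2x4 + 0.14x5 subject to:
  6x1 + 37.1x2 + 0.8x3 + 1.8x4 + 0.7x5 ≥ 23.5   (calcium)
  332x1 + 586x2 + 294x3 + 27x4 + 133x5 ≥ 579   (crude protein)
  10.9x1 + 27.3x2 + 8.2x3 + 1x4 + 15.5x5 ≥ 67.6   (phosphorus)
  19.2x1 + 48.6x2 + 8.2x3 + 0.9x4 + 5.6x5 ≥ 92.4   (lysine)
  x1, x2, x3, x4, x5 ≥ 0.
At the optimum only canola meal, rice bran are positive (fish meal, DDGS, cassava meal = 0). There the phosphorus and lysine constraints are tight.
Optimal quantities: canola meal = 4.454 kg, rice bran = 1.229 kg.
Hence cost = 0.32·4.454 + 0.14·1.229 = £1.5973.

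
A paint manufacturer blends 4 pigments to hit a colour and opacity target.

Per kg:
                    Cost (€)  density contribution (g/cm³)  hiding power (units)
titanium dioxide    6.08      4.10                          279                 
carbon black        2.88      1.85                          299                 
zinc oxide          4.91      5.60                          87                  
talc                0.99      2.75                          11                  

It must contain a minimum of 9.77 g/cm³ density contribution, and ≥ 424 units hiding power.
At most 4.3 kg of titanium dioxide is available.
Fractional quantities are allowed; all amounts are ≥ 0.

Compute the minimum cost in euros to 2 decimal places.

€6.44

This is a linear program. Let x1 = kg of titanium dioxide, x2 = kg of carbon black, x3 = kg of zinc oxide, x4 = kg of talc.
Minimise 6.08x1 + 2.88x2 + 4.91x3 + 0.99x4 s.t.:
  4.1x1 + 1.85x2 + 5.6x3 + 2.75x4 ≥ 9.77   (density contribution)
  279x1 + 299x2 + 87x3 + 11x4 ≥ 424   (hiding power)
  x1 ≤ 4.3
  x1, x2, x3, x4 ≥ 0.
At the optimum only carbon black, talc are positive (titanium dioxide, zinc oxide = 0). The density contribution and hiding power requirements are met with equality.
That vertex is x2 = 1.32, x4 = 2.665.
Cost = 2.88·1.32 + 0.99·2.665 = 6.4400.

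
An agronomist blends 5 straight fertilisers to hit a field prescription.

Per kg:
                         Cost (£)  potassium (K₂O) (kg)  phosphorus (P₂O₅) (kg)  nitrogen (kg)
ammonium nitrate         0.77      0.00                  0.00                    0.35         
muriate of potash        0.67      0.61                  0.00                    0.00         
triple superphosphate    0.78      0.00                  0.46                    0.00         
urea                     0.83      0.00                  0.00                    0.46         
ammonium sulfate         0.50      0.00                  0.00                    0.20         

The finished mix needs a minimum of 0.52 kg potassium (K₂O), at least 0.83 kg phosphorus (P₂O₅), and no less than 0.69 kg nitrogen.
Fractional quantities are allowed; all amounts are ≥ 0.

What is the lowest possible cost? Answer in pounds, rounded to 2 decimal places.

£3.22

Let x1 = kg of ammonium nitrate, x2 = kg of muriate of potash, x3 = kg of triple superphosphate, x4 = kg of urea, x5 = kg of ammonium sulfate.
Minimise 0.77x1 + 0.67x2 + 0.78x3 + 0.83x4 + 0.5x5 s.t.:
  0.61x2 ≥ 0.52   (potassium (K₂O))
  0.46x3 ≥ 0.83   (phosphorus (P₂O₅))
  0.35x1 + 0.46x4 + 0.2x5 ≥ 0.69   (nitrogen)
  x1, x2, x3, x4, x5 ≥ 0.
At the optimum only muriate of potash, triple superphosphate, urea are positive (ammonium nitrate, ammonium sulfate = 0). The potassium (K₂O), phosphorus (P₂O₅), nitrogen requirements are met with equality.
That vertex is x2 = 0.8525, x3 = 1.804, x4 = 1.5.
Hence cost = 0.67·0.8525 + 0.78·1.804 + 0.83·1.5 = £3.2233.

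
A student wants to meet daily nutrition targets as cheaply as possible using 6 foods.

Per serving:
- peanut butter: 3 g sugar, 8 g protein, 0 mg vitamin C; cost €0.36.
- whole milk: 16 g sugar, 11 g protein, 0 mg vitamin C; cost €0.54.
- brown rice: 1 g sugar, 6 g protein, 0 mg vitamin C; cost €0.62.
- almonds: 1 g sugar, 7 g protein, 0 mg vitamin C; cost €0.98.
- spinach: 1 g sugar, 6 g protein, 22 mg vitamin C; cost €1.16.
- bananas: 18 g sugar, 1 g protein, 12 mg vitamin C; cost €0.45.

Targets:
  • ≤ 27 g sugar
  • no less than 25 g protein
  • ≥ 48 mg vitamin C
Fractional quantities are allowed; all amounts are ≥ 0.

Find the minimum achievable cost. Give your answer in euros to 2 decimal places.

€2.98

Set it up as a linear program. Let x1 = servings of peanut butter, x2 = servings of whole milk, x3 = servings of brown rice, x4 = servings of almonds, x5 = servings of spinach, x6 = servings of bananas.
Minimise 0.36x1 + 0.54x2 + 0.62x3 + 0.98x4 + 1.16x5 + 0.45x6 s.t.:
  3x1 + 16x2 + 1x3 + 1x4 + 1x5 + 18x6 ≤ 27   (sugar)
  8x1 + 11x2 + 6x3 + 7x4 + 6x5 + 1x6 ≥ 25   (protein)
  22x5 + 12x6 ≥ 48   (vitamin C)
  x1, x2, x3, x4, x5, x6 ≥ 0.
The cheapest feasible vertex uses only peanut butter, spinach, bananas; whole milk, brown rice, almonds are not used. The sugar, protein, vitamin C requirements are met with equality.
Optimal quantities: peanut butter = 1.804 servings, spinach = 1.575 servings, bananas = 1.112 servings.
Total cost: 0.36·1.804 + 1.16·1.575 + 0.45·1.112 = 2.9768.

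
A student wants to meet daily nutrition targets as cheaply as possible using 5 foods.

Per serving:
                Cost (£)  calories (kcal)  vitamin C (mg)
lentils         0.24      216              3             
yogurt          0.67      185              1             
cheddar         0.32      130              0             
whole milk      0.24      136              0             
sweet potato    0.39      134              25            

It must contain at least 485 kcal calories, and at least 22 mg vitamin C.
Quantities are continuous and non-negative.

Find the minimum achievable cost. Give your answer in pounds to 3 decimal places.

£0.698

This is a linear program. Let x1 = servings of lentils, x2 = servings of yogurt, x3 = servings of cheddar, x4 = servings of whole milk, x5 = servings of sweet potato.
min 0.24x1 + 0.67x2 + 0.32x3 + 0.24x4 + 0.39x5 with:
  216x1 + 185x2 + 130x3 + 136x4 + 134x5 ≥ 485   (calories)
  3x1 + 1x2 + 25x5 ≥ 22   (vitamin C)
  x1, x2, x3, x4, x5 ≥ 0.
The cheapest feasible vertex uses only lentils, sweet potato; yogurt, cheddar, whole milk are not used. Binding constraints: calories and vitamin C.
So lentils = 1.836 servings, sweet potato = 0.6597 servings.
Cost = 0.24·1.836 + 0.39·0.6597 = 0.69792.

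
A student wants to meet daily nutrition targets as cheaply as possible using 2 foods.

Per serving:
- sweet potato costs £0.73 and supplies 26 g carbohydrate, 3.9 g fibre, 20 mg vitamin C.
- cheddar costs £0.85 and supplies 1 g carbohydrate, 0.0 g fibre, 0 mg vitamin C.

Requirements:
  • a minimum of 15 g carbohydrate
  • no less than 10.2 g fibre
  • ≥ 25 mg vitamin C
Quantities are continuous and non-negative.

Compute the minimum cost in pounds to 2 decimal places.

Set it up as a linear program. Let x1 = servings of sweet potato, x2 = servings of cheddar.
Minimize 0.73x1 + 0.85x2 s.t.:
  26x1 + 1x2 ≥ 15   (carbohydrate)
  3.9x1 ≥ 10.2   (fibre)
  20x1 ≥ 25   (vitamin C)
  x1, x2 ≥ 0.
The optimal basis is {sweet potato}; cheddar drops out. There the fibre constraint is tight.
So sweet potato = 2.615 servings.
Total cost: 0.73·2.615 = 1.9090.

£1.91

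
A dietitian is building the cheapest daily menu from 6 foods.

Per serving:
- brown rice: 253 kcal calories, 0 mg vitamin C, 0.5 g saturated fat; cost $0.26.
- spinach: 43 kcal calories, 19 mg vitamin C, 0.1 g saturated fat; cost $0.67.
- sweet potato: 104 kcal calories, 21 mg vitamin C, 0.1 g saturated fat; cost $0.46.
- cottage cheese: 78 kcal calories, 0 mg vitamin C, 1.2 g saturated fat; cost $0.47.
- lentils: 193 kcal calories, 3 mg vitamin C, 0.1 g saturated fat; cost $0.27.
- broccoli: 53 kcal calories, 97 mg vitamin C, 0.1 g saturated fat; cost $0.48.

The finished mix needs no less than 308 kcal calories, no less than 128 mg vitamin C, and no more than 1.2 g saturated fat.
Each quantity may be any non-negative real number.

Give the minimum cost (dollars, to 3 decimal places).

Set it up as a linear program. Let x1 = servings of brown rice, x2 = servings of spinach, x3 = servings of sweet potato, x4 = servings of cottage cheese, x5 = servings of lentils, x6 = servings of broccoli.
min 0.26x1 + 0.67x2 + 0.46x3 + 0.47x4 + 0.27x5 + 0.48x6 with:
  253x1 + 43x2 + 104x3 + 78x4 + 193x5 + 53x6 ≥ 308   (calories)
  19x2 + 21x3 + 3x5 + 97x6 ≥ 128   (vitamin C)
  0.5x1 + 0.1x2 + 0.1x3 + 1.2x4 + 0.1x5 + 0.1x6 ≤ 1.2   (saturated fat)
  x1, x2, x3, x4, x5, x6 ≥ 0.
The minimum-cost mix takes nothing from spinach, sweet potato, cottage cheese, lentils — only brown rice, broccoli. The calories and vitamin C requirements are met with equality.
So brown rice = 0.941 servings, broccoli = 1.32 servings.
Total cost: 0.26·0.941 + 0.48·1.32 = 0.87826.

$0.878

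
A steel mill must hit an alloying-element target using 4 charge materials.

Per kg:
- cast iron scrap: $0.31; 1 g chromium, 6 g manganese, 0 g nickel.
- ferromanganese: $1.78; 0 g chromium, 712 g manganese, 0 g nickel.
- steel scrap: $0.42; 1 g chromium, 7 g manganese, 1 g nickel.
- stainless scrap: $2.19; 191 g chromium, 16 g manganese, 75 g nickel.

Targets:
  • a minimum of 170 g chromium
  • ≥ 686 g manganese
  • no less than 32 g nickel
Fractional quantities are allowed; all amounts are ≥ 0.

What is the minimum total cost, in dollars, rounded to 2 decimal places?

This is a linear program. Let x1 = kg of cast iron scrap, x2 = kg of ferromanganese, x3 = kg of steel scrap, x4 = kg of stainless scrap.
Minimise 0.31x1 + 1.78x2 + 0.42x3 + 2.19x4 with:
  1x1 + 1x3 + 191x4 ≥ 170   (chromium)
  6x1 + 712x2 + 7x3 + 16x4 ≥ 686   (manganese)
  1x3 + 75x4 ≥ 32   (nickel)
  x1, x2, x3, x4 ≥ 0.
At the optimum only ferromanganese, stainless scrap are positive (cast iron scrap, steel scrap = 0). Binding constraints: chromium and manganese.
Solving gives x2 = 0.9435, x4 = 0.8901.
Hence cost = 1.78·0.9435 + 2.19·0.8901 = $3.6287.

$3.63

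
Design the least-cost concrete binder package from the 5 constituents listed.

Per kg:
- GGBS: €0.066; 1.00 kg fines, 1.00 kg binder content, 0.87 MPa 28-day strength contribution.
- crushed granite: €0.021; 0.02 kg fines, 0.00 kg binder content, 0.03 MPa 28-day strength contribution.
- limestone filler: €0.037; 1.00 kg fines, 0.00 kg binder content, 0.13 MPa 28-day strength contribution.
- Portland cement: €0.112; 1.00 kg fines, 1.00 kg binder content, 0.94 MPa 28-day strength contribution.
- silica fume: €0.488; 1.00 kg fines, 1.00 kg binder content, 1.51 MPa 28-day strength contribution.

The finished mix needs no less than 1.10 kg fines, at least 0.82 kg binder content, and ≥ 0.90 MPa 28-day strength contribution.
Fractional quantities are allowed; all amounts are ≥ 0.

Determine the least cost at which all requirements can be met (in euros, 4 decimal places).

€0.0704

Set it up as a linear program. Let x1 = kg of GGBS, x2 = kg of crushed granite, x3 = kg of limestone filler, x4 = kg of Portland cement, x5 = kg of silica fume.
min 0.066x1 + 0.021x2 + 0.037x3 + 0.112x4 + 0.488x5 s.t.:
  1x1 + 0.02x2 + 1x3 + 1x4 + 1x5 ≥ 1.1   (fines)
  1x1 + 1x4 + 1x5 ≥ 0.82   (binder content)
  0.87x1 + 0.03x2 + 0.13x3 + 0.94x4 + 1.51x5 ≥ 0.9   (28-day strength contribution)
  x1, x2, x3, x4, x5 ≥ 0.
At the optimum only GGBS, limestone filler are positive (crushed granite, Portland cement, silica fume = 0). Binding constraints: fines and 28-day strength contribution.
That vertex is x1 = 1.023, x3 = 0.07703.
Hence cost = 0.066·1.023 + 0.037·0.07703 = €0.070368.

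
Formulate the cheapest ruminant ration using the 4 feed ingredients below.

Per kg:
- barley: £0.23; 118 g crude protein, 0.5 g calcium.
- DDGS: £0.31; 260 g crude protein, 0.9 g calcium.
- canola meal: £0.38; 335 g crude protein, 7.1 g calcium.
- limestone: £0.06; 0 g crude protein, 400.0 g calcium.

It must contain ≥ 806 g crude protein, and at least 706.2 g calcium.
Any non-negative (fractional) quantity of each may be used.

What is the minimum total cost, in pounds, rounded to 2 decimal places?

Let x1 = kg of barley, x2 = kg of DDGS, x3 = kg of canola meal, x4 = kg of limestone.
Minimize 0.23x1 + 0.31x2 + 0.38x3 + 0.06x4 with:
  118x1 + 260x2 + 335x3 ≥ 806   (crude protein)
  0.5x1 + 0.9x2 + 7.1x3 + 400x4 ≥ 706.2   (calcium)
  x1, x2, x3, x4 ≥ 0.
The cheapest feasible vertex uses only canola meal, limestone; barley, DDGS are not used. There the crude protein and calcium constraints are tight.
Optimal quantities: canola meal = 2.406 kg, limestone = 1.723 kg.
Objective = 0.38·2.406 + 0.06·1.723 = 1.0177.

£1.02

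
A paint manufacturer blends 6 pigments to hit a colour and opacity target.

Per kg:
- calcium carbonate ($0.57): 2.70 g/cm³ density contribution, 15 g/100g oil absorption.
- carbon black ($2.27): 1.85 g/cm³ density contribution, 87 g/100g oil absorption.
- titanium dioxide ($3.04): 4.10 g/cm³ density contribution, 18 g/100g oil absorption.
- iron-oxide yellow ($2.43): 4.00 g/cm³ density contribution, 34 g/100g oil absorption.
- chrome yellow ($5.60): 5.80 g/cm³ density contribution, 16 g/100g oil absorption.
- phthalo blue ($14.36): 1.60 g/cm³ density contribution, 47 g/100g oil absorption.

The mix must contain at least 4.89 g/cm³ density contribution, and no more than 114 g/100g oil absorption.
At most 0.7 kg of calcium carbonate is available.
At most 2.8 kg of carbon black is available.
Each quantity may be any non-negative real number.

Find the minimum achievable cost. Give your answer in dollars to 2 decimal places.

$2.22

Let x1 = kg of calcium carbonate, x2 = kg of carbon black, x3 = kg of titanium dioxide, x4 = kg of iron-oxide yellow, x5 = kg of chrome yellow, x6 = kg of phthalo blue.
min 0.57x1 + 2.27x2 + 3.04x3 + 2.43x4 + 5.6x5 + 14.36x6 s.t.:
  2.7x1 + 1.85x2 + 4.1x3 + 4x4 + 5.8x5 + 1.6x6 ≥ 4.89   (density contribution)
  15x1 + 87x2 + 18x3 + 34x4 + 16x5 + 47x6 ≤ 114   (oil absorption)
  x1 ≤ 0.7
  x2 ≤ 2.8
  x1, x2, x3, x4, x5, x6 ≥ 0.
The minimum-cost mix takes nothing from carbon black, titanium dioxide, chrome yellow, phthalo blue — only calcium carbonate, iron-oxide yellow. Binding constraints: density contribution and the calcium carbonate cap.
Optimal quantities: calcium carbonate = 0.7 kg, iron-oxide yellow = 0.75 kg.
Objective = 0.57·0.7 + 2.43·0.75 = 2.2215.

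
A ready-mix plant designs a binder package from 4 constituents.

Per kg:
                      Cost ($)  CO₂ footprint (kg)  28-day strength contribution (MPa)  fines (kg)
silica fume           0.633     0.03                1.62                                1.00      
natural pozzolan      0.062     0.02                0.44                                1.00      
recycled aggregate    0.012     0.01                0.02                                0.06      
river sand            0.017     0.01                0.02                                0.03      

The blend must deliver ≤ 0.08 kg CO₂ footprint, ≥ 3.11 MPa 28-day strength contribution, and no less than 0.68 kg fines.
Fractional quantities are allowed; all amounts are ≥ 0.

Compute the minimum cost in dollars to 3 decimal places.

This is a linear program. Let x1 = kg of silica fume, x2 = kg of natural pozzolan, x3 = kg of recycled aggregate, x4 = kg of river sand.
Minimise 0.633x1 + 0.062x2 + 0.012x3 + 0.017x4 with:
  0.03x1 + 0.02x2 + 0.01x3 + 0.01x4 ≤ 0.08   (CO₂ footprint)
  1.62x1 + 0.44x2 + 0.02x3 + 0.02x4 ≥ 3.11   (28-day strength contribution)
  1x1 + 1x2 + 0.06x3 + 0.03x4 ≥ 0.68   (fines)
  x1, x2, x3, x4 ≥ 0.
The cheapest feasible vertex uses only silica fume, natural pozzolan; recycled aggregate, river sand are not used. Binding constraints: CO₂ footprint and 28-day strength contribution.
Solving gives x1 = 1.406, x2 = 1.891.
Hence cost = 0.633·1.406 + 0.062·1.891 = $1.00724.

$1.007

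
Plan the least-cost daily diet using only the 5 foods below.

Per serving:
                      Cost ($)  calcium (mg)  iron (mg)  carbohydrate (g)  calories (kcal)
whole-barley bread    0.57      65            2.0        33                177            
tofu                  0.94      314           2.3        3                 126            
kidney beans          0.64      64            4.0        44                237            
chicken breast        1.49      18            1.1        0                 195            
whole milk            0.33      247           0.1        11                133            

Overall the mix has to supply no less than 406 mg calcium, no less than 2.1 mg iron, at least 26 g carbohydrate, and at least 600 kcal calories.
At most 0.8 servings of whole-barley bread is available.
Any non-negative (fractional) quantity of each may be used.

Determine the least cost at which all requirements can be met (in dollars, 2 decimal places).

Treat it as an LP. Let x1 = servings of whole-barley bread, x2 = servings of tofu, x3 = servings of kidney beans, x4 = servings of chicken breast, x5 = servings of whole milk.
Minimize 0.57x1 + 0.94x2 + 0.64x3 + 1.49x4 + 0.33x5 with:
  65x1 + 314x2 + 64x3 + 18x4 + 247x5 ≥ 406   (calcium)
  2x1 + 2.3x2 + 4x3 + 1.1x4 + 0.1x5 ≥ 2.1   (iron)
  33x1 + 3x2 + 44x3 + 11x5 ≥ 26   (carbohydrate)
  177x1 + 126x2 + 237x3 + 195x4 + 133x5 ≥ 600   (calories)
  x1 ≤ 0.8
  x1, x2, x3, x4, x5 ≥ 0.
The cheapest feasible vertex uses only kidney beans, whole milk; whole-barley bread, tofu, chicken breast are not used. There the iron and calories constraints are tight.
So kidney beans = 0.4314 servings, whole milk = 3.742 servings.
Hence cost = 0.64·0.4314 + 0.33·3.742 = $1.5110.

$1.51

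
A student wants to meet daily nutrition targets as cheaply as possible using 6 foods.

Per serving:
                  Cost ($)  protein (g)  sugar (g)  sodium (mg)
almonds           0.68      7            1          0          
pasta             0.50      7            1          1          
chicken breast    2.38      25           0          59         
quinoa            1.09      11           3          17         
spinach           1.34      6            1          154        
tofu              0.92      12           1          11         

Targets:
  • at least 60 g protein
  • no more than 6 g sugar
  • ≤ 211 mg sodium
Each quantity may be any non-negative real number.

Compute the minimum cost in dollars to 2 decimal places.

This is a linear program. Let x1 = servings of almonds, x2 = servings of pasta, x3 = servings of chicken breast, x4 = servings of quinoa, x5 = servings of spinach, x6 = servings of tofu.
Minimise 0.68x1 + 0.5x2 + 2.38x3 + 1.09x4 + 1.34x5 + 0.92x6 with:
  7x1 + 7x2 + 25x3 + 11x4 + 6x5 + 12x6 ≥ 60   (protein)
  1x1 + 1x2 + 3x4 + 1x5 + 1x6 ≤ 6   (sugar)
  1x2 + 59x3 + 17x4 + 154x5 + 11x6 ≤ 211   (sodium)
  x1, x2, x3, x4, x5, x6 ≥ 0.
The minimum-cost mix takes nothing from almonds, chicken breast, quinoa, spinach — only pasta, tofu. Binding constraints: protein and sugar.
Optimal quantities: pasta = 2.4 servings, tofu = 3.6 servings.
Total cost: 0.5·2.4 + 0.92·3.6 = 4.5120.

$4.51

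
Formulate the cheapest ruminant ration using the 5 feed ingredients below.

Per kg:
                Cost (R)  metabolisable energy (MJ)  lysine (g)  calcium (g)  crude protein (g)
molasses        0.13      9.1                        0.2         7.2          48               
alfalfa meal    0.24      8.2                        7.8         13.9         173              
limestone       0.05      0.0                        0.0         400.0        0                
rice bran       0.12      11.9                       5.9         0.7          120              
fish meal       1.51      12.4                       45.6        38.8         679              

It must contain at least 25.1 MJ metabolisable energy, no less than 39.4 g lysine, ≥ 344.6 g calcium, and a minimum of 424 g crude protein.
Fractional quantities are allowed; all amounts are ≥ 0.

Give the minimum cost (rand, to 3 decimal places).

Let x1 = kg of molasses, x2 = kg of alfalfa meal, x3 = kg of limestone, x4 = kg of rice bran, x5 = kg of fish meal.
Minimise 0.13x1 + 0.24x2 + 0.05x3 + 0.12x4 + 1.51x5 subject to:
  9.1x1 + 8.2x2 + 11.9x4 + 12.4x5 ≥ 25.1   (metabolisable energy)
  0.2x1 + 7.8x2 + 5.9x4 + 45.6x5 ≥ 39.4   (lysine)
  7.2x1 + 13.9x2 + 400x3 + 0.7x4 + 38.8x5 ≥ 344.6   (calcium)
  48x1 + 173x2 + 120x4 + 679x5 ≥ 424   (crude protein)
  x1, x2, x3, x4, x5 ≥ 0.
The minimum-cost mix takes nothing from molasses, alfalfa meal, fish meal — only limestone, rice bran. There the lysine and calcium constraints are tight.
So limestone = 0.8498 kg, rice bran = 6.678 kg.
Total cost: 0.05·0.8498 + 0.12·6.678 = 0.84385.

R0.844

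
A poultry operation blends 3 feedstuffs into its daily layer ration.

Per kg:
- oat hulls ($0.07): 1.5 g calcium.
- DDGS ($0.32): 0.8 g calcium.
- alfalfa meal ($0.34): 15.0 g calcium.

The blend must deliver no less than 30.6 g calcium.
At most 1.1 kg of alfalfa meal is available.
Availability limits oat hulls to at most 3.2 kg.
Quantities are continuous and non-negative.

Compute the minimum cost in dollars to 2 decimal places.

$4.32

Let x1 = kg of oat hulls, x2 = kg of DDGS, x3 = kg of alfalfa meal.
min 0.07x1 + 0.32x2 + 0.34x3 s.t.:
  1.5x1 + 0.8x2 + 15x3 ≥ 30.6   (calcium)
  x3 ≤ 1.1
  x1 ≤ 3.2
  x1, x2, x3 ≥ 0.
The optimal mix uses every input. The calcium, the alfalfa meal cap, the oat hulls cap requirements are met with equality.
So oat hulls = 3.2 kg, DDGS = 11.62 kg, alfalfa meal = 1.1 kg.
Cost = 0.07·3.2 + 0.32·11.62 + 0.34·1.1 = 4.3164.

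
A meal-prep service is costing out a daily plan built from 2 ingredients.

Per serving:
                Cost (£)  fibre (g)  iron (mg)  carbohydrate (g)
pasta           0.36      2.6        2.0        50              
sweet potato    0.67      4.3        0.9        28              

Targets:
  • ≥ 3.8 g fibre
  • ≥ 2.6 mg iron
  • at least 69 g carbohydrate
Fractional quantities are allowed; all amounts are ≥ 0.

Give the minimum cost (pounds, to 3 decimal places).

£0.526

Set it up as a linear program. Let x1 = servings of pasta, x2 = servings of sweet potato.
min 0.36x1 + 0.67x2 with:
  2.6x1 + 4.3x2 ≥ 3.8   (fibre)
  2x1 + 0.9x2 ≥ 2.6   (iron)
  50x1 + 28x2 ≥ 69   (carbohydrate)
  x1, x2 ≥ 0.
The minimum-cost mix takes nothing from sweet potato — only pasta. Binding constraint: fibre.
Optimal quantities: pasta = 1.462 servings.
Cost = 0.36·1.462 = 0.52632.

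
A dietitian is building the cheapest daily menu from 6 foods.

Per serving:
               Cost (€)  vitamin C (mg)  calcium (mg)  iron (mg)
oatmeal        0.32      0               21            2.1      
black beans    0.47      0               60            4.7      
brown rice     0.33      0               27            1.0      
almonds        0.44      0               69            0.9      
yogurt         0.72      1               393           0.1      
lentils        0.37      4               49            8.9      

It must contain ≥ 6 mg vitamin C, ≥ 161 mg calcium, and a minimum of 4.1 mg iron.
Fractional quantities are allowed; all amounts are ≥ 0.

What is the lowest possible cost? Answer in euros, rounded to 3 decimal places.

€0.699

Let x1 = servings of oatmeal, x2 = servings of black beans, x3 = servings of brown rice, x4 = servings of almonds, x5 = servings of yogurt, x6 = servings of lentils.
Minimise 0.32x1 + 0.47x2 + 0.33x3 + 0.44x4 + 0.72x5 + 0.37x6 subject to:
  1x5 + 4x6 ≥ 6   (vitamin C)
  21x1 + 60x2 + 27x3 + 69x4 + 393x5 + 49x6 ≥ 161   (calcium)
  2.1x1 + 4.7x2 + 1x3 + 0.9x4 + 0.1x5 + 8.9x6 ≥ 4.1   (iron)
  x1, x2, x3, x4, x5, x6 ≥ 0.
At the optimum only yogurt, lentils are positive (oatmeal, black beans, brown rice, almonds = 0). Binding constraints: vitamin C and calcium.
Solving gives x5 = 0.2298, x6 = 1.443.
Total cost: 0.72·0.2298 + 0.37·1.443 = 0.69937.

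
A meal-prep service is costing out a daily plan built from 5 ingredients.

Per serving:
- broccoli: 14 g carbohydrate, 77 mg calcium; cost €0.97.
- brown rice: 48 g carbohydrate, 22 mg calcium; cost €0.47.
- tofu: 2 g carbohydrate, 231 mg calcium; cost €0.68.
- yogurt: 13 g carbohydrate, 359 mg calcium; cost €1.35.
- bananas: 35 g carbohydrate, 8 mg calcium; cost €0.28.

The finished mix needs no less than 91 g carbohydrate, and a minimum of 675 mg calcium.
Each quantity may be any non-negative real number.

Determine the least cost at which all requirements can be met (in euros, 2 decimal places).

Treat it as an LP. Let x1 = servings of broccoli, x2 = servings of brown rice, x3 = servings of tofu, x4 = servings of yogurt, x5 = servings of bananas.
Minimize 0.97x1 + 0.47x2 + 0.68x3 + 1.35x4 + 0.28x5 with:
  14x1 + 48x2 + 2x3 + 13x4 + 35x5 ≥ 91   (carbohydrate)
  77x1 + 22x2 + 231x3 + 359x4 + 8x5 ≥ 675   (calcium)
  x1, x2, x3, x4, x5 ≥ 0.
The cheapest feasible vertex uses only tofu, bananas; broccoli, brown rice, yogurt are not used. Binding constraints: carbohydrate and calcium.
Solving gives x3 = 2.838, x5 = 2.438.
Hence cost = 0.68·2.838 + 0.28·2.438 = €2.6125.

€2.61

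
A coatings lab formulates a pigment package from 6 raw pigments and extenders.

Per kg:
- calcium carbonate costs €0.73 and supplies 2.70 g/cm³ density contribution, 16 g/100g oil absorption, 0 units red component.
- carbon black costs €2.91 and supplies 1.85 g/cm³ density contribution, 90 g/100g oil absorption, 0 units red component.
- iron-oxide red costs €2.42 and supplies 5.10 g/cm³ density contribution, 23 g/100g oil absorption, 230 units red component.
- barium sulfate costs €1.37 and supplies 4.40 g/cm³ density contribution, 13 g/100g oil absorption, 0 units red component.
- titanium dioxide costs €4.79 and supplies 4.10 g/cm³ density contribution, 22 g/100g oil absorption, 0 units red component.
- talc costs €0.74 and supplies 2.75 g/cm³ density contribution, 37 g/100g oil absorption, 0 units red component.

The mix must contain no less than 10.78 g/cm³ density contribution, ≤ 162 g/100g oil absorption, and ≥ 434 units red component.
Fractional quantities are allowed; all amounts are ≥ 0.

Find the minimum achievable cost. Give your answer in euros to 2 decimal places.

Let x1 = kg of calcium carbonate, x2 = kg of carbon black, x3 = kg of iron-oxide red, x4 = kg of barium sulfate, x5 = kg of titanium dioxide, x6 = kg of talc.
Minimize 0.73x1 + 2.91x2 + 2.42x3 + 1.37x4 + 4.79x5 + 0.74x6 with:
  2.7x1 + 1.85x2 + 5.1x3 + 4.4x4 + 4.1x5 + 2.75x6 ≥ 10.78   (density contribution)
  16x1 + 90x2 + 23x3 + 13x4 + 22x5 + 37x6 ≤ 162   (oil absorption)
  230x3 ≥ 434   (red component)
  x1, x2, x3, x4, x5, x6 ≥ 0.
The minimum-cost mix takes nothing from calcium carbonate, carbon black, barium sulfate, titanium dioxide — only iron-oxide red, talc. There the density contribution and red component constraints are tight.
Solving gives x3 = 1.887, x6 = 0.4206.
Objective = 2.42·1.887 + 0.74·0.4206 = 4.8778.

€4.88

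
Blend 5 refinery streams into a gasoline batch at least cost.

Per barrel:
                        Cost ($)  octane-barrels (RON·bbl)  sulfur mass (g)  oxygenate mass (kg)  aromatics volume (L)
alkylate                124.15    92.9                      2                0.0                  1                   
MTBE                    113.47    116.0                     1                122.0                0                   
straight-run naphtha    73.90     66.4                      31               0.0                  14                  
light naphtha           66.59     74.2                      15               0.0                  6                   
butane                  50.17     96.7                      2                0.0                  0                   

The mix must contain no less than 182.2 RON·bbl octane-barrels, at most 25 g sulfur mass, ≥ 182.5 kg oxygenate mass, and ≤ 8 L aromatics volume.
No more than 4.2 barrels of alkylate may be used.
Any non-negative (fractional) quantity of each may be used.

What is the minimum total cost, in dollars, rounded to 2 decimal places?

Set it up as a linear program. Let x1 = barrels of alkylate, x2 = barrels of MTBE, x3 = barrels of straight-run naphtha, x4 = barrels of light naphtha, x5 = barrels of butane.
Minimize 124.15x1 + 113.47x2 + 73.9x3 + 66.59x4 + 50.17x5 s.t.:
  92.9x1 + 116x2 + 66.4x3 + 74.2x4 + 96.7x5 ≥ 182.2   (octane-barrels)
  2x1 + 1x2 + 31x3 + 15x4 + 2x5 ≤ 25   (sulfur mass)
  122x2 ≥ 182.5   (oxygenate mass)
  1x1 + 14x3 + 6x4 ≤ 8   (aromatics volume)
  x1 ≤ 4.2
  x1, x2, x3, x4, x5 ≥ 0.
The cheapest feasible vertex uses only MTBE, butane; alkylate, straight-run naphtha, light naphtha are not used. Binding constraints: octane-barrels and oxygenate mass.
Optimal quantities: MTBE = 1.4959 barrels, butane = 0.089715 barrels.
Cost = 113.47·1.4959 + 50.17·0.089715 = 174.2408.

$174.24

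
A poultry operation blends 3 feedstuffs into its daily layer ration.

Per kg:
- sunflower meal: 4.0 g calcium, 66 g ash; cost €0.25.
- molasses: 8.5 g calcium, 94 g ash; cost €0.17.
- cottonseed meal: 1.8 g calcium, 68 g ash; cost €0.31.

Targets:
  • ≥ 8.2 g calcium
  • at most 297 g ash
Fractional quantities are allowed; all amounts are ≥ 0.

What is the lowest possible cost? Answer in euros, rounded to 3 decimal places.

€0.164

Let x1 = kg of sunflower meal, x2 = kg of molasses, x3 = kg of cottonseed meal.
min 0.25x1 + 0.17x2 + 0.31x3 with:
  4x1 + 8.5x2 + 1.8x3 ≥ 8.2   (calcium)
  66x1 + 94x2 + 68x3 ≤ 297   (ash)
  x1, x2, x3 ≥ 0.
The minimum-cost mix takes nothing from sunflower meal, cottonseed meal — only molasses. Binding constraint: calcium.
That vertex is x2 = 0.9647.
Cost = 0.17·0.9647 = 0.16400.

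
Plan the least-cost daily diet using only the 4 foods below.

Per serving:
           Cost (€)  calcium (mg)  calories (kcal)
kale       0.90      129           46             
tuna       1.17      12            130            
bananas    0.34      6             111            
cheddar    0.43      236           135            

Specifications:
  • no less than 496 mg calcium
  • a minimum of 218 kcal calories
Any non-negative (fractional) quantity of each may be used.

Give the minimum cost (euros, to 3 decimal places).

Treat it as an LP. Let x1 = servings of kale, x2 = servings of tuna, x3 = servings of bananas, x4 = servings of cheddar.
min 0.9x1 + 1.17x2 + 0.34x3 + 0.43x4 s.t.:
  129x1 + 12x2 + 6x3 + 236x4 ≥ 496   (calcium)
  46x1 + 130x2 + 111x3 + 135x4 ≥ 218   (calories)
  x1, x2, x3, x4 ≥ 0.
The minimum-cost mix takes nothing from kale, tuna, bananas — only cheddar. Binding constraint: calcium.
Solving gives x4 = 2.102.
Cost = 0.43·2.102 = 0.90386.

€0.904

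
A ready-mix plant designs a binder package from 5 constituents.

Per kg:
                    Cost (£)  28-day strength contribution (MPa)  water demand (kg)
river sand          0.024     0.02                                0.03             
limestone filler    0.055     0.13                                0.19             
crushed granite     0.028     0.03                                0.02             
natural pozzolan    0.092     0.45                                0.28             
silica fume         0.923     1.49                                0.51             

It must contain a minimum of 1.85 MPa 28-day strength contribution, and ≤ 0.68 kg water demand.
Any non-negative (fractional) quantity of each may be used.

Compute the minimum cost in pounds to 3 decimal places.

Let x1 = kg of river sand, x2 = kg of limestone filler, x3 = kg of crushed granite, x4 = kg of natural pozzolan, x5 = kg of silica fume.
Minimise 0.024x1 + 0.055x2 + 0.028x3 + 0.092x4 + 0.923x5 s.t.:
  0.02x1 + 0.13x2 + 0.03x3 + 0.45x4 + 1.49x5 ≥ 1.85   (28-day strength contribution)
  0.03x1 + 0.19x2 + 0.02x3 + 0.28x4 + 0.51x5 ≤ 0.68   (water demand)
  x1, x2, x3, x4, x5 ≥ 0.
The cheapest feasible vertex uses only natural pozzolan, silica fume; river sand, limestone filler, crushed granite are not used. The 28-day strength contribution and water demand requirements are met with equality.
So natural pozzolan = 0.37134 kg, silica fume = 1.1295 kg.
Hence cost = 0.092·0.37134 + 0.923·1.1295 = £1.07669.

£1.077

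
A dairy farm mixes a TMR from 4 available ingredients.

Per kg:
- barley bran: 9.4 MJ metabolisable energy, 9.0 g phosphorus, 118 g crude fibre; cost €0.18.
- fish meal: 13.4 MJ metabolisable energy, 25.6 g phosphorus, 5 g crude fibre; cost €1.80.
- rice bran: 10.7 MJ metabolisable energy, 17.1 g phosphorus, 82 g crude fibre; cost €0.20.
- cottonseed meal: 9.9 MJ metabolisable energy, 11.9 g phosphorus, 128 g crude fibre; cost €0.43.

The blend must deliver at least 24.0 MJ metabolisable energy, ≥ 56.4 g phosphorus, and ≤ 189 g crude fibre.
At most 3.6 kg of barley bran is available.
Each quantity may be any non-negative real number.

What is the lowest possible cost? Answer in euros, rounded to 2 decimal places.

Let x1 = kg of barley bran, x2 = kg of fish meal, x3 = kg of rice bran, x4 = kg of cottonseed meal.
min 0.18x1 + 1.8x2 + 0.2x3 + 0.43x4 subject to:
  9.4x1 + 13.4x2 + 10.7x3 + 9.9x4 ≥ 24   (metabolisable energy)
  9x1 + 25.6x2 + 17.1x3 + 11.9x4 ≥ 56.4   (phosphorus)
  118x1 + 5x2 + 82x3 + 128x4 ≤ 189   (crude fibre)
  x1 ≤ 3.6
  x1, x2, x3, x4 ≥ 0.
The optimal basis is {fish meal, rice bran}; barley bran, cottonseed meal drop out. The phosphorus and crude fibre requirements are met with equality.
That vertex is x2 = 0.6917, x3 = 2.263.
Total cost: 1.8·0.6917 + 0.2·2.263 = 1.6977.

€1.70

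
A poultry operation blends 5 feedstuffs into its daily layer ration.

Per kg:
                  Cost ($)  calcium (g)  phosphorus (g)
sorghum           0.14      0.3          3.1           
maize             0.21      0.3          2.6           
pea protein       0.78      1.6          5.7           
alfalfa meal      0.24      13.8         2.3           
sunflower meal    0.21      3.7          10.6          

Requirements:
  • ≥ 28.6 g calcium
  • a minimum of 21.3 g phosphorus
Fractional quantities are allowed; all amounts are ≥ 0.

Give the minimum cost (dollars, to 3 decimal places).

$0.739

Set it up as a linear program. Let x1 = kg of sorghum, x2 = kg of maize, x3 = kg of pea protein, x4 = kg of alfalfa meal, x5 = kg of sunflower meal.
Minimise 0.14x1 + 0.21x2 + 0.78x3 + 0.24x4 + 0.21x5 with:
  0.3x1 + 0.3x2 + 1.6x3 + 13.8x4 + 3.7x5 ≥ 28.6   (calcium)
  3.1x1 + 2.6x2 + 5.7x3 + 2.3x4 + 10.6x5 ≥ 21.3   (phosphorus)
  x1, x2, x3, x4, x5 ≥ 0.
The optimal basis is {alfalfa meal, sunflower meal}; sorghum, maize, pea protein drop out. The calcium and phosphorus requirements are met with equality.
Optimal quantities: alfalfa meal = 1.6284 kg, sunflower meal = 1.6561 kg.
Objective = 0.24·1.6284 + 0.21·1.6561 = 0.73860.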